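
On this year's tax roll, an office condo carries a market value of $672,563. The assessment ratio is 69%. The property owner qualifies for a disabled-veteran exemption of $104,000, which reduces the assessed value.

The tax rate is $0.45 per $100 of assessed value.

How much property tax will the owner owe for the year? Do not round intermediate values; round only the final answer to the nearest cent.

$1,620.31

Assessed value = $672,563 × 0.69 = $464,068.47
Taxable value = $464,068.47 − $104,000 = $360,068.47
Tax = $360,068.47 × 0.0045 = $1,620.308115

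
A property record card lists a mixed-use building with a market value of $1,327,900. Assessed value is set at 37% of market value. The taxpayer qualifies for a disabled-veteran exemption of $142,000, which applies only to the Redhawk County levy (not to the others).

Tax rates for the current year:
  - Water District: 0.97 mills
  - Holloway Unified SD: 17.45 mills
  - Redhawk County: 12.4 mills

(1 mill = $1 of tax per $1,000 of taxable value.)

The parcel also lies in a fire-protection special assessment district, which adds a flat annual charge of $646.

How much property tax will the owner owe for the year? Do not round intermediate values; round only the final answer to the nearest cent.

$14,027.77

Assessed value = $1,327,900 × 0.37 = $491,323
Water District: $491,323 × 0.00097 = $476.58331
Holloway Unified SD: $491,323 × 0.01745 = $8,573.58635
Redhawk County: ($491,323 − $142,000) × 0.0124 = $349,323 × 0.0124 = $4,331.6052
Levies subtotal = $13,381.77486
Total = $13,381.77486 + $646 = $14,027.77486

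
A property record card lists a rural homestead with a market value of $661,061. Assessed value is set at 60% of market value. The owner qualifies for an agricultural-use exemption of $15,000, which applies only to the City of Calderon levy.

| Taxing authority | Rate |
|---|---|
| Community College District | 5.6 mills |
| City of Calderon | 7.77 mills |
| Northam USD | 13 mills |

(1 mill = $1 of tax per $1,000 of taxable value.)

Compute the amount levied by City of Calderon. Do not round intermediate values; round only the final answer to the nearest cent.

$2,965.32

Assessed value = $661,061 × 0.6 = $396,636.6
City of Calderon taxable value = $396,636.6 − $15,000 = $381,636.6
City of Calderon levy = $381,636.6 × 0.00777 = $2,965.316382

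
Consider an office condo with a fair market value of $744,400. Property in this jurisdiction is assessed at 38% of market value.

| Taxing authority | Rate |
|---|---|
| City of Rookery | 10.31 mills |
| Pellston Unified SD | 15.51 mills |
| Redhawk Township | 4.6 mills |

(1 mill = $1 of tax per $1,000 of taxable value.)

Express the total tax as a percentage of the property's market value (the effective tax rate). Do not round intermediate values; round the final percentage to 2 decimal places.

Assessed value = $744,400 × 0.38 = $282,872
City of Rookery: $282,872 × 0.01031 = $2,916.41032
Pellston Unified SD: $282,872 × 0.01551 = $4,387.34472
Redhawk Township: $282,872 × 0.0046 = $1,301.2112
Total tax = $8,604.96624
Effective rate = $8,604.96624 ÷ $744,400 = 1.16% of market value

1.16%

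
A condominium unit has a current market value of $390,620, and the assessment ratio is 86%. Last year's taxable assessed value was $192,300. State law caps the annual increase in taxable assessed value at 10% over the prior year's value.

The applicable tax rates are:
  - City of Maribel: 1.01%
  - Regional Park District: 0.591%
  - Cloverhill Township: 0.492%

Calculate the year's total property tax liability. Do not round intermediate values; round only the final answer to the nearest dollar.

Uncapped assessed value = $390,620 × 0.86 = $335,933.2
Cap limit = $192,300 × 1.1 = $211,530
Taxable assessed value = min($335,933.2, $211,530) = $211,530 (cap binds)
City of Maribel: $211,530 × 0.0101 = $2,136.453
Regional Park District: $211,530 × 0.00591 = $1,250.1423
Cloverhill Township: $211,530 × 0.00492 = $1,040.7276
Total = $4,427.3229

$4,427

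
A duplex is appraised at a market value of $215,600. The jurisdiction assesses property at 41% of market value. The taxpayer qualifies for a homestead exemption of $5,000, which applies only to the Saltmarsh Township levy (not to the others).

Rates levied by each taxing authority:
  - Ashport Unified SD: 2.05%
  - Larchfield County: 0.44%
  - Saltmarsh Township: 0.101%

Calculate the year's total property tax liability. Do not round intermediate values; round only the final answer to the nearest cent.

Assessed value = $215,600 × 0.41 = $88,396
Ashport Unified SD: $88,396 × 0.0205 = $1,812.118
Larchfield County: $88,396 × 0.0044 = $388.9424
Saltmarsh Township: ($88,396 − $5,000) × 0.00101 = $83,396 × 0.00101 = $84.22996
Total = $2,285.29036

$2,285.29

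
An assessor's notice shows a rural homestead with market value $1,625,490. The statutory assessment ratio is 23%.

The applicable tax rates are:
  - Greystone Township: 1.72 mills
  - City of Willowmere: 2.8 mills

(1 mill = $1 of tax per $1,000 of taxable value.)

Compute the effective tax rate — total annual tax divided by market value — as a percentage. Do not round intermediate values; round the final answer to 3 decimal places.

0.104%

Assessed value = $1,625,490 × 0.23 = $373,862.7
Greystone Township: $373,862.7 × 0.00172 = $643.043844
City of Willowmere: $373,862.7 × 0.0028 = $1,046.81556
Total tax = $1,689.859404
Effective rate = $1,689.859404 ÷ $1,625,490 = 0.104% of market value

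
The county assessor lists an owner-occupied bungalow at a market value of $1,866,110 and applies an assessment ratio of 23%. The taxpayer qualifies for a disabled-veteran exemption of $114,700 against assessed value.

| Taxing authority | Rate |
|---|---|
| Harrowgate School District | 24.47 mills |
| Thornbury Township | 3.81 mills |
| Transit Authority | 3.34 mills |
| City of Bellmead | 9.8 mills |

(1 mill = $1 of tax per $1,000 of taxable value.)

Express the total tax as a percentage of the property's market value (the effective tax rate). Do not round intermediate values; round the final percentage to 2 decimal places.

0.70%

Assessed value = $1,866,110 × 0.23 = $429,205.3
Taxable value = $429,205.3 − $114,700 = $314,505.3
Harrowgate School District: $314,505.3 × 0.02447 = $7,695.944691
Thornbury Township: $314,505.3 × 0.00381 = $1,198.265193
Transit Authority: $314,505.3 × 0.00334 = $1,050.447702
City of Bellmead: $314,505.3 × 0.0098 = $3,082.15194
Total tax = $13,026.809526
Effective rate = $13,026.809526 ÷ $1,866,110 = 0.70% of market value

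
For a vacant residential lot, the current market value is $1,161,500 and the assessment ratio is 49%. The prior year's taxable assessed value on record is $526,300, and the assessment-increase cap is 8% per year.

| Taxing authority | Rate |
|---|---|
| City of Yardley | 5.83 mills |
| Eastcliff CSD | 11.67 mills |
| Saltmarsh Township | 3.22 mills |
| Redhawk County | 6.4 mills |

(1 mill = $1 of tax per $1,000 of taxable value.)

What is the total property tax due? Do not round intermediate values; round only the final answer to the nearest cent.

$15,415.12

Uncapped assessed value = $1,161,500 × 0.49 = $569,135
Cap limit = $526,300 × 1.08 = $568,404
Taxable assessed value = min($569,135, $568,404) = $568,404 (cap binds)
City of Yardley: $568,404 × 0.00583 = $3,313.79532
Eastcliff CSD: $568,404 × 0.01167 = $6,633.27468
Saltmarsh Township: $568,404 × 0.00322 = $1,830.26088
Redhawk County: $568,404 × 0.0064 = $3,637.7856
Total = $15,415.11648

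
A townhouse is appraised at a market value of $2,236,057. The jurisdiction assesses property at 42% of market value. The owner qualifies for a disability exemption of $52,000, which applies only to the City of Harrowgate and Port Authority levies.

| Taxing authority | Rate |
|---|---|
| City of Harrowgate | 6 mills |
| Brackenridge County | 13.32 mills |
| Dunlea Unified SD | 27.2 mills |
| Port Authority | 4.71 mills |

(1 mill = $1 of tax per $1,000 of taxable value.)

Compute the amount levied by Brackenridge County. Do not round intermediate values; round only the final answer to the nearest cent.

$12,509.40

Assessed value = $2,236,057 × 0.42 = $939,143.94
Brackenridge County taxable value = $939,143.94 (exemption does not apply)
Brackenridge County levy = $939,143.94 × 0.01332 = $12,509.3972808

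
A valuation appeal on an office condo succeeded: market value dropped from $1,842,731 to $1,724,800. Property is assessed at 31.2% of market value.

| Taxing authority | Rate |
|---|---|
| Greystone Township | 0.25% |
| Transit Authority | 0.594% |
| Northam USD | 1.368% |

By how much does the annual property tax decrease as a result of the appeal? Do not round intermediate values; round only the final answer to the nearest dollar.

$814

Old assessed value = $1,842,731 × 0.312 = $574,932.072
New assessed value = $1,724,800 × 0.312 = $538,137.6
Combined rate = 0.0025 + 0.00594 + 0.01368 = 0.02212
Old tax = $574,932.072 × 0.02212 = $12,717.49743264
New tax = $538,137.6 × 0.02212 = $11,903.603712
Reduction = $12,717.49743264 − $11,903.603712 = $813.89372064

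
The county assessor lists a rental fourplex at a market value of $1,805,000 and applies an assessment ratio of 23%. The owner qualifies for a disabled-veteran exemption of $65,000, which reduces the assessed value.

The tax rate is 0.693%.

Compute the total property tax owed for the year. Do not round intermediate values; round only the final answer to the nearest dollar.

Assessed value = $1,805,000 × 0.23 = $415,150
Taxable value = $415,150 − $65,000 = $350,150
Tax = $350,150 × 0.00693 = $2,426.5395

$2,427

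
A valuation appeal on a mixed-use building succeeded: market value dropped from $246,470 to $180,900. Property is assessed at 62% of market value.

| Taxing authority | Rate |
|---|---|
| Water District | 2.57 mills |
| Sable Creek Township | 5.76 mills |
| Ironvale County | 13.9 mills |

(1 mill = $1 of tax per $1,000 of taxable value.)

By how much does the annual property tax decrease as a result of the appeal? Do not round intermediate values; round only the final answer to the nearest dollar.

$904

Old assessed value = $246,470 × 0.62 = $152,811.4
New assessed value = $180,900 × 0.62 = $112,158
Combined rate = 0.00257 + 0.00576 + 0.0139 = 0.02223
Old tax = $152,811.4 × 0.02223 = $3,396.997422
New tax = $112,158 × 0.02223 = $2,493.27234
Reduction = $3,396.997422 − $2,493.27234 = $903.725082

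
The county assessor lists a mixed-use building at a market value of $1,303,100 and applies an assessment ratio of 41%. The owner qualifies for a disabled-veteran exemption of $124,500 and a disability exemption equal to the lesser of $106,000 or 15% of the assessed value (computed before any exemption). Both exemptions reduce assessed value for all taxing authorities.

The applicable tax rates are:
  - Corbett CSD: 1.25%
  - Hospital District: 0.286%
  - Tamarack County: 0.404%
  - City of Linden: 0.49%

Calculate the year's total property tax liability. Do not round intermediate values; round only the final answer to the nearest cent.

$8,010.02

Assessed value = $1,303,100 × 0.41 = $534,271
Disability exemption = min($106,000, 15% × $534,271) = min($106,000, $80,140.65) = $80,140.65 (percentage binds)
Taxable value = $534,271 − $124,500 − $80,140.65 = $329,630.35
Corbett CSD: $329,630.35 × 0.0125 = $4,120.379375
Hospital District: $329,630.35 × 0.00286 = $942.742801
Tamarack County: $329,630.35 × 0.00404 = $1,331.706614
City of Linden: $329,630.35 × 0.0049 = $1,615.188715
Total = $8,010.017505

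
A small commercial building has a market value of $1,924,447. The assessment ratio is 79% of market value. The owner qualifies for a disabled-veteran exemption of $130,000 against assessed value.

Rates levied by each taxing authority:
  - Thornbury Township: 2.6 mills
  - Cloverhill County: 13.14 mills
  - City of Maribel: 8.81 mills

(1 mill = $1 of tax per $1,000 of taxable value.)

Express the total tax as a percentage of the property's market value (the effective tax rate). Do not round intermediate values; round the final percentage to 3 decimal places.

1.774%

Assessed value = $1,924,447 × 0.79 = $1,520,313.13
Taxable value = $1,520,313.13 − $130,000 = $1,390,313.13
Thornbury Township: $1,390,313.13 × 0.0026 = $3,614.814138
Cloverhill County: $1,390,313.13 × 0.01314 = $18,268.7145282
City of Maribel: $1,390,313.13 × 0.00881 = $12,248.6586753
Total tax = $34,132.1873415
Effective rate = $34,132.1873415 ÷ $1,924,447 = 1.774% of market value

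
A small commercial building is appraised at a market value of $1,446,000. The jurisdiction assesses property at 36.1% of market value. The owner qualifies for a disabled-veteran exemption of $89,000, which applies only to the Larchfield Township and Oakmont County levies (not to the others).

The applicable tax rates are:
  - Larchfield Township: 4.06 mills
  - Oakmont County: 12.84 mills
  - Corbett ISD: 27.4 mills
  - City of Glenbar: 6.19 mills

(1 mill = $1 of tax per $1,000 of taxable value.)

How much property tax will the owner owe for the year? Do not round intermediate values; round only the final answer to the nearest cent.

Assessed value = $1,446,000 × 0.361 = $522,006
Larchfield Township: ($522,006 − $89,000) × 0.00406 = $433,006 × 0.00406 = $1,758.00436
Oakmont County: ($522,006 − $89,000) × 0.01284 = $433,006 × 0.01284 = $5,559.79704
Corbett ISD: $522,006 × 0.0274 = $14,302.9644
City of Glenbar: $522,006 × 0.00619 = $3,231.21714
Total = $24,851.98294

$24,851.98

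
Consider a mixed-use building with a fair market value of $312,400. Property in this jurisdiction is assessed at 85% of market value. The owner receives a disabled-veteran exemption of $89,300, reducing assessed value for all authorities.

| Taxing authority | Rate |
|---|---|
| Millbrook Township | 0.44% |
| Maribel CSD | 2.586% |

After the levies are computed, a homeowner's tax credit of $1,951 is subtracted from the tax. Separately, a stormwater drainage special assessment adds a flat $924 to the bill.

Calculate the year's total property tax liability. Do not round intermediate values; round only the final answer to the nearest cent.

$4,306.02

Assessed value = $312,400 × 0.85 = $265,540
Taxable value = $265,540 − $89,300 = $176,240
Millbrook Township: $176,240 × 0.0044 = $775.456
Maribel CSD: $176,240 × 0.02586 = $4,557.5664
Levies subtotal = $5,333.0224
After credit = $5,333.0224 − $1,951 = $3,382.0224
Total = $3,382.0224 + $924 = $4,306.0224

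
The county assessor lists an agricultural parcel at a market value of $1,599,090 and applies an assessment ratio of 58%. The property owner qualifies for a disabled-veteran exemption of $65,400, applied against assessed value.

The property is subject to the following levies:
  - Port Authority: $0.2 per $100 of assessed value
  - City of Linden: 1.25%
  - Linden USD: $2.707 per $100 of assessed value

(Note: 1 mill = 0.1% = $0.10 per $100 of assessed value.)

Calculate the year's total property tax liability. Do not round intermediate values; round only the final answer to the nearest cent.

$35,836.34

Assessed value = $1,599,090 × 0.58 = $927,472.2
Taxable value = $927,472.2 − $65,400 = $862,072.2
Port Authority: $862,072.2 × 0.002 = $1,724.1444
City of Linden: $862,072.2 × 0.0125 = $10,775.9025
Linden USD: $862,072.2 × 0.02707 = $23,336.294454
Total = $35,836.341354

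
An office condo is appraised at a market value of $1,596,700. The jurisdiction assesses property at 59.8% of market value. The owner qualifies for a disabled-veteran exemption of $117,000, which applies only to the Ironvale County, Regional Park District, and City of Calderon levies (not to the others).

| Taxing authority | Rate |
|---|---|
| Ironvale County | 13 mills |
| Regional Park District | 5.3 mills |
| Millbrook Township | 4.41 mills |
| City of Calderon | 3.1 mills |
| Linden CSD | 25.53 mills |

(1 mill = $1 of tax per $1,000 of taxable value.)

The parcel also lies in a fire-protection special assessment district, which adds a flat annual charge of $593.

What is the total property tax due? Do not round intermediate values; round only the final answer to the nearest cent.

$47,110.00

Assessed value = $1,596,700 × 0.598 = $954,826.6
Ironvale County: ($954,826.6 − $117,000) × 0.013 = $837,826.6 × 0.013 = $10,891.7458
Regional Park District: ($954,826.6 − $117,000) × 0.0053 = $837,826.6 × 0.0053 = $4,440.48098
Millbrook Township: $954,826.6 × 0.00441 = $4,210.785306
City of Calderon: ($954,826.6 − $117,000) × 0.0031 = $837,826.6 × 0.0031 = $2,597.26246
Linden CSD: $954,826.6 × 0.02553 = $24,376.723098
Levies subtotal = $46,516.997644
Total = $46,516.997644 + $593 = $47,109.997644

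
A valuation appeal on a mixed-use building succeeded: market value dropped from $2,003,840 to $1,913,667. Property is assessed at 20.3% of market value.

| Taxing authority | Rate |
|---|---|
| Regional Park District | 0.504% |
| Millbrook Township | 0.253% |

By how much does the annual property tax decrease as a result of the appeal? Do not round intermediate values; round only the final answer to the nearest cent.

$138.57

Old assessed value = $2,003,840 × 0.203 = $406,779.52
New assessed value = $1,913,667 × 0.203 = $388,474.401
Combined rate = 0.00504 + 0.00253 = 0.00757
Old tax = $406,779.52 × 0.00757 = $3,079.3209664
New tax = $388,474.401 × 0.00757 = $2,940.75121557
Reduction = $3,079.3209664 − $2,940.75121557 = $138.56975083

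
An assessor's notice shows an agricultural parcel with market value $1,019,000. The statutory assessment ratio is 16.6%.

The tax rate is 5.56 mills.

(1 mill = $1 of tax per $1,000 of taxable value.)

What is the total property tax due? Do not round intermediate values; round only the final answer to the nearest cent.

$940.50

Assessed value = $1,019,000 × 0.166 = $169,154
Tax = $169,154 × 0.00556 = $940.49624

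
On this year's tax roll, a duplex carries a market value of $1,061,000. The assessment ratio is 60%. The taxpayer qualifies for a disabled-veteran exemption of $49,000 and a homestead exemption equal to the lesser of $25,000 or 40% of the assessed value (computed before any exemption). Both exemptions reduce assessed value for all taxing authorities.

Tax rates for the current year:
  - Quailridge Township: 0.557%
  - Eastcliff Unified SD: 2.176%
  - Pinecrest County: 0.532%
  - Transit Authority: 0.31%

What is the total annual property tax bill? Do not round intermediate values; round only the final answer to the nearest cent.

Assessed value = $1,061,000 × 0.6 = $636,600
Homestead exemption = min($25,000, 40% × $636,600) = min($25,000, $254,640) = $25,000 (dollar cap binds)
Taxable value = $636,600 − $49,000 − $25,000 = $562,600
Quailridge Township: $562,600 × 0.00557 = $3,133.682
Eastcliff Unified SD: $562,600 × 0.02176 = $12,242.176
Pinecrest County: $562,600 × 0.00532 = $2,993.032
Transit Authority: $562,600 × 0.0031 = $1,744.06
Total = $20,112.95

$20,112.95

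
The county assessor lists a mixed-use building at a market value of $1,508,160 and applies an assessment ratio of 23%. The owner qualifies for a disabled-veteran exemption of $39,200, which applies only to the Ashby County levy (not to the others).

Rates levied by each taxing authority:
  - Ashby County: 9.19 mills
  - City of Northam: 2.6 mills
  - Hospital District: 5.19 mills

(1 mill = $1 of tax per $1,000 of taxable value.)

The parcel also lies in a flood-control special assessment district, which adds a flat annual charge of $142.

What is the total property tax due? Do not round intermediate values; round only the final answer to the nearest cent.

$5,671.72

Assessed value = $1,508,160 × 0.23 = $346,876.8
Ashby County: ($346,876.8 − $39,200) × 0.00919 = $307,676.8 × 0.00919 = $2,827.549792
City of Northam: $346,876.8 × 0.0026 = $901.87968
Hospital District: $346,876.8 × 0.00519 = $1,800.290592
Levies subtotal = $5,529.720064
Total = $5,529.720064 + $142 = $5,671.720064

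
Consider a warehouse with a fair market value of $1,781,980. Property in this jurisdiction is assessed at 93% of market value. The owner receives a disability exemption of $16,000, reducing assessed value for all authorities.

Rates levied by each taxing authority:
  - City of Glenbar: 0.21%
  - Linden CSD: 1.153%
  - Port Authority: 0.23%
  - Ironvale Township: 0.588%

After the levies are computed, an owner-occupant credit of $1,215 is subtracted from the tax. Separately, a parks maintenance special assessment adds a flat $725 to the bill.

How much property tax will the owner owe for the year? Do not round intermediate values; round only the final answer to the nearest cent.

$35,305.47

Assessed value = $1,781,980 × 0.93 = $1,657,241.4
Taxable value = $1,657,241.4 − $16,000 = $1,641,241.4
City of Glenbar: $1,641,241.4 × 0.0021 = $3,446.60694
Linden CSD: $1,641,241.4 × 0.01153 = $18,923.513342
Port Authority: $1,641,241.4 × 0.0023 = $3,774.85522
Ironvale Township: $1,641,241.4 × 0.00588 = $9,650.499432
Levies subtotal = $35,795.474934
After credit = $35,795.474934 − $1,215 = $34,580.474934
Total = $34,580.474934 + $725 = $35,305.474934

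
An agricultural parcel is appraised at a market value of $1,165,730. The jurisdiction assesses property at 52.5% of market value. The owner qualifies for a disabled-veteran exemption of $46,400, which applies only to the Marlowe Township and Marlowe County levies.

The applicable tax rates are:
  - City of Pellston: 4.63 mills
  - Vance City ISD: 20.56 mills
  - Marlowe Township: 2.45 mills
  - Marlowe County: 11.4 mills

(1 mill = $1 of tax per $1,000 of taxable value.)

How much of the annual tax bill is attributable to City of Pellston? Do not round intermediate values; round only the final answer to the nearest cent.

$2,833.60

Assessed value = $1,165,730 × 0.525 = $612,008.25
City of Pellston taxable value = $612,008.25 (exemption does not apply)
City of Pellston levy = $612,008.25 × 0.00463 = $2,833.5981975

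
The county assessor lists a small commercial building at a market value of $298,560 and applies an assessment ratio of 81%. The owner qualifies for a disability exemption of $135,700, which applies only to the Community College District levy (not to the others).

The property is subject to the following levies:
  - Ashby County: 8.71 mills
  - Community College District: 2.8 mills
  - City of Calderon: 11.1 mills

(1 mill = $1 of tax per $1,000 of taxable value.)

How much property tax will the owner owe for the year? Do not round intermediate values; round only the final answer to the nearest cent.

$5,087.90

Assessed value = $298,560 × 0.81 = $241,833.6
Ashby County: $241,833.6 × 0.00871 = $2,106.370656
Community College District: ($241,833.6 − $135,700) × 0.0028 = $106,133.6 × 0.0028 = $297.17408
City of Calderon: $241,833.6 × 0.0111 = $2,684.35296
Total = $5,087.897696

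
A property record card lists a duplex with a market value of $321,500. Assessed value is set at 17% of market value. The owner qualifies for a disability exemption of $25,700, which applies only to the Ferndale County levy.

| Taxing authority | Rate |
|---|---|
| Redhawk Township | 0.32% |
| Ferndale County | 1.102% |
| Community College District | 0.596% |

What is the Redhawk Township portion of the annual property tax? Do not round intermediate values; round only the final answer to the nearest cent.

$174.90

Assessed value = $321,500 × 0.17 = $54,655
Redhawk Township taxable value = $54,655 (exemption does not apply)
Redhawk Township levy = $54,655 × 0.0032 = $174.896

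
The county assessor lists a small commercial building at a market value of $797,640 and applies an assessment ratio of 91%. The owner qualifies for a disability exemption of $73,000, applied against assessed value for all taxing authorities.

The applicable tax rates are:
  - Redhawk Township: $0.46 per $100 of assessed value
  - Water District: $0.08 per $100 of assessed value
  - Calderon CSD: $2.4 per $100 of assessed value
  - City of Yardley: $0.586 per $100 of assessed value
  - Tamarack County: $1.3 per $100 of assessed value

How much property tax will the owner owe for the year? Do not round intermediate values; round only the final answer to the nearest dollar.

Assessed value = $797,640 × 0.91 = $725,852.4
Taxable value = $725,852.4 − $73,000 = $652,852.4
Redhawk Township: $652,852.4 × 0.0046 = $3,003.12104
Water District: $652,852.4 × 0.0008 = $522.28192
Calderon CSD: $652,852.4 × 0.024 = $15,668.4576
City of Yardley: $652,852.4 × 0.00586 = $3,825.715064
Tamarack County: $652,852.4 × 0.013 = $8,487.0812
Total = $3,003.12104 + $522.28192 + $15,668.4576 + $3,825.715064 + $8,487.0812 = $31,506.656824

$31,507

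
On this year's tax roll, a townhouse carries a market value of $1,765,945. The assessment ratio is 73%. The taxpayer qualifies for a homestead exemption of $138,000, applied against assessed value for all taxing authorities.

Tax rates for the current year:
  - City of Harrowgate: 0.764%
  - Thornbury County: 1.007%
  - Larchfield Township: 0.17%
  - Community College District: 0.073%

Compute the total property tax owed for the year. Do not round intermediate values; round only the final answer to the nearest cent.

$23,183.96

Assessed value = $1,765,945 × 0.73 = $1,289,139.85
Taxable value = $1,289,139.85 − $138,000 = $1,151,139.85
City of Harrowgate: $1,151,139.85 × 0.00764 = $8,794.708454
Thornbury County: $1,151,139.85 × 0.01007 = $11,591.9782895
Larchfield Township: $1,151,139.85 × 0.0017 = $1,956.937745
Community College District: $1,151,139.85 × 0.00073 = $840.3320905
Total = $8,794.708454 + $11,591.9782895 + $1,956.937745 + $840.3320905 = $23,183.956579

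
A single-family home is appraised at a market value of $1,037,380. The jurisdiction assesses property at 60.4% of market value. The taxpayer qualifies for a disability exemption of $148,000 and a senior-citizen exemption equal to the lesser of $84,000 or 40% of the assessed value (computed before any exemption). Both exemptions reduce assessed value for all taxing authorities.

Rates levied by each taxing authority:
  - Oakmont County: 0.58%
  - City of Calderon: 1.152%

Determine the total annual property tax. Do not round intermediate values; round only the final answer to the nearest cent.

$6,834.08

Assessed value = $1,037,380 × 0.604 = $626,577.52
Senior-citizen exemption = min($84,000, 40% × $626,577.52) = min($84,000, $250,631.008) = $84,000 (dollar cap binds)
Taxable value = $626,577.52 − $148,000 − $84,000 = $394,577.52
Oakmont County: $394,577.52 × 0.0058 = $2,288.549616
City of Calderon: $394,577.52 × 0.01152 = $4,545.5330304
Total = $6,834.0826464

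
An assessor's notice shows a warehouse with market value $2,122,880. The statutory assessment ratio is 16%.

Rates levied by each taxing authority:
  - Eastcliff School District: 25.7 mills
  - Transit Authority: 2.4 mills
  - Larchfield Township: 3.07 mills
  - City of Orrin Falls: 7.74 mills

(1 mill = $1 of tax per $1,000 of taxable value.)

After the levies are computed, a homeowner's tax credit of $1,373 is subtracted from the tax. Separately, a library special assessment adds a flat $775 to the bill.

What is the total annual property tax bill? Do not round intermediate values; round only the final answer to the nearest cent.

Assessed value = $2,122,880 × 0.16 = $339,660.8
Eastcliff School District: $339,660.8 × 0.0257 = $8,729.28256
Transit Authority: $339,660.8 × 0.0024 = $815.18592
Larchfield Township: $339,660.8 × 0.00307 = $1,042.758656
City of Orrin Falls: $339,660.8 × 0.00774 = $2,628.974592
Levies subtotal = $13,216.201728
After credit = $13,216.201728 − $1,373 = $11,843.201728
Total = $11,843.201728 + $775 = $12,618.201728

$12,618.20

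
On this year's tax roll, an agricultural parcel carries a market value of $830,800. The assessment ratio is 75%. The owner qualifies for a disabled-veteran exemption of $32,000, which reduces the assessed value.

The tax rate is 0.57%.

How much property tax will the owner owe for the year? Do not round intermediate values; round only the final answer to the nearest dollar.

Assessed value = $830,800 × 0.75 = $623,100
Taxable value = $623,100 − $32,000 = $591,100
Tax = $591,100 × 0.0057 = $3,369.27

$3,369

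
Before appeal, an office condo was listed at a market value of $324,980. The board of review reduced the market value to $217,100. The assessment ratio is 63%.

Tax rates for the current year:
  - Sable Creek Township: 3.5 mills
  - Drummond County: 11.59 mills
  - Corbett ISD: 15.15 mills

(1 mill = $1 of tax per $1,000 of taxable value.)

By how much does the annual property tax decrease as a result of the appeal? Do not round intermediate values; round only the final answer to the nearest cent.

$2,055.24

Old assessed value = $324,980 × 0.63 = $204,737.4
New assessed value = $217,100 × 0.63 = $136,773
Combined rate = 0.0035 + 0.01159 + 0.01515 = 0.03024
Old tax = $204,737.4 × 0.03024 = $6,191.258976
New tax = $136,773 × 0.03024 = $4,136.01552
Reduction = $6,191.258976 − $4,136.01552 = $2,055.243456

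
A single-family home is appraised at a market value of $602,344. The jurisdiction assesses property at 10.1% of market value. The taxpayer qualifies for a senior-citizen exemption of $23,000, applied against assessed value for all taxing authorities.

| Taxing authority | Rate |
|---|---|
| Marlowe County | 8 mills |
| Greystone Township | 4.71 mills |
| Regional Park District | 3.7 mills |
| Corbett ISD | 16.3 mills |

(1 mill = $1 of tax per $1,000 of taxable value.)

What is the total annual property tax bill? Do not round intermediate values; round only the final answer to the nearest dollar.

Assessed value = $602,344 × 0.101 = $60,836.744
Taxable value = $60,836.744 − $23,000 = $37,836.744
Marlowe County: $37,836.744 × 0.008 = $302.693952
Greystone Township: $37,836.744 × 0.00471 = $178.21106424
Regional Park District: $37,836.744 × 0.0037 = $139.9959528
Corbett ISD: $37,836.744 × 0.0163 = $616.7389272
Total = $302.693952 + $178.21106424 + $139.9959528 + $616.7389272 = $1,237.63989624

$1,238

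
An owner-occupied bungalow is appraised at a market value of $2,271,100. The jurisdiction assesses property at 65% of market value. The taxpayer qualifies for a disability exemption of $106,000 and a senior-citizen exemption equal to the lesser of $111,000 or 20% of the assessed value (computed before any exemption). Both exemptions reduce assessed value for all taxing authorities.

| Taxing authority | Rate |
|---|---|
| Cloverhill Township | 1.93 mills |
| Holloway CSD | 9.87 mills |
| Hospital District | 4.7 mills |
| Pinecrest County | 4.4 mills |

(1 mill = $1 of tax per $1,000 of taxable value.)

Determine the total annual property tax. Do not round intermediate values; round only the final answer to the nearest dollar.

Assessed value = $2,271,100 × 0.65 = $1,476,215
Senior-citizen exemption = min($111,000, 20% × $1,476,215) = min($111,000, $295,243) = $111,000 (dollar cap binds)
Taxable value = $1,476,215 − $106,000 − $111,000 = $1,259,215
Cloverhill Township: $1,259,215 × 0.00193 = $2,430.28495
Holloway CSD: $1,259,215 × 0.00987 = $12,428.45205
Hospital District: $1,259,215 × 0.0047 = $5,918.3105
Pinecrest County: $1,259,215 × 0.0044 = $5,540.546
Total = $26,317.5935

$26,318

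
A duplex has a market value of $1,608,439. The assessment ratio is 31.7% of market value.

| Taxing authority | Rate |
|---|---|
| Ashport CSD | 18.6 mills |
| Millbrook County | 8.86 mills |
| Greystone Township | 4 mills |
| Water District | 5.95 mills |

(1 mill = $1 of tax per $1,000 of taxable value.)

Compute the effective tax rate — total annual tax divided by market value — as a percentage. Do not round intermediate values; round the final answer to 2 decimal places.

1.19%

Assessed value = $1,608,439 × 0.317 = $509,875.163
Ashport CSD: $509,875.163 × 0.0186 = $9,483.6780318
Millbrook County: $509,875.163 × 0.00886 = $4,517.49394418
Greystone Township: $509,875.163 × 0.004 = $2,039.500652
Water District: $509,875.163 × 0.00595 = $3,033.75721985
Total tax = $19,074.42984783
Effective rate = $19,074.42984783 ÷ $1,608,439 = 1.19% of market value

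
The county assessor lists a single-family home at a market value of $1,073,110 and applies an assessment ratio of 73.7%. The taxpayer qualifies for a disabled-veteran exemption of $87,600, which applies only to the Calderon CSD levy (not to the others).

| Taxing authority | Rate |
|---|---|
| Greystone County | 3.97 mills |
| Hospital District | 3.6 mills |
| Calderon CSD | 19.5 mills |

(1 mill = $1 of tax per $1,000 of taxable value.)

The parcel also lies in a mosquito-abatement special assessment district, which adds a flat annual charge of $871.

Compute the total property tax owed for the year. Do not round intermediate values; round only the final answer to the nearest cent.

Assessed value = $1,073,110 × 0.737 = $790,882.07
Greystone County: $790,882.07 × 0.00397 = $3,139.8018179
Hospital District: $790,882.07 × 0.0036 = $2,847.175452
Calderon CSD: ($790,882.07 − $87,600) × 0.0195 = $703,282.07 × 0.0195 = $13,714.000365
Levies subtotal = $19,700.9776349
Total = $19,700.9776349 + $871 = $20,571.9776349

$20,571.98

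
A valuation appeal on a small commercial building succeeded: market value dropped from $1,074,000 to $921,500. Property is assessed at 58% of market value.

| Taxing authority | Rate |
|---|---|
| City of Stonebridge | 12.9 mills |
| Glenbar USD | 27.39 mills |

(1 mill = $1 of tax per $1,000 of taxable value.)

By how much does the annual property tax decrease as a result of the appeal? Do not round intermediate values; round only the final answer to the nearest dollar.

$3,564

Old assessed value = $1,074,000 × 0.58 = $622,920
New assessed value = $921,500 × 0.58 = $534,470
Combined rate = 0.0129 + 0.02739 = 0.04029
Old tax = $622,920 × 0.04029 = $25,097.4468
New tax = $534,470 × 0.04029 = $21,533.7963
Reduction = $25,097.4468 − $21,533.7963 = $3,563.6505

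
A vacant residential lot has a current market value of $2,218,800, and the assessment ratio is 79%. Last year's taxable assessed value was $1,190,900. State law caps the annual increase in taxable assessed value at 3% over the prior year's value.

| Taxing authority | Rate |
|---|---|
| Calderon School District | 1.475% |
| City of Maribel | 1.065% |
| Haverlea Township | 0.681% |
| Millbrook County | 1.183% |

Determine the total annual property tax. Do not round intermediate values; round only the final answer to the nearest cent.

Uncapped assessed value = $2,218,800 × 0.79 = $1,752,852
Cap limit = $1,190,900 × 1.03 = $1,226,627
Taxable assessed value = min($1,752,852, $1,226,627) = $1,226,627 (cap binds)
Calderon School District: $1,226,627 × 0.01475 = $18,092.74825
City of Maribel: $1,226,627 × 0.01065 = $13,063.57755
Haverlea Township: $1,226,627 × 0.00681 = $8,353.32987
Millbrook County: $1,226,627 × 0.01183 = $14,510.99741
Total = $54,020.65308

$54,020.65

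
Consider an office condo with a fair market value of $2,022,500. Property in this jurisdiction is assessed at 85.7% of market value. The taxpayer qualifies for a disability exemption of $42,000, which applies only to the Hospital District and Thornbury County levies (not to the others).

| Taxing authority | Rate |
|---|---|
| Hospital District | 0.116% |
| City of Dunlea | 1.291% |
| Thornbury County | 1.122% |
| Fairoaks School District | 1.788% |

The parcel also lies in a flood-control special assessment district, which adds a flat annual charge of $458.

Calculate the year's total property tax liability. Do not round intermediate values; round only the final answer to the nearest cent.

$74,763.85

Assessed value = $2,022,500 × 0.857 = $1,733,282.5
Hospital District: ($1,733,282.5 − $42,000) × 0.00116 = $1,691,282.5 × 0.00116 = $1,961.8877
City of Dunlea: $1,733,282.5 × 0.01291 = $22,376.677075
Thornbury County: ($1,733,282.5 − $42,000) × 0.01122 = $1,691,282.5 × 0.01122 = $18,976.18965
Fairoaks School District: $1,733,282.5 × 0.01788 = $30,991.0911
Levies subtotal = $74,305.845525
Total = $74,305.845525 + $458 = $74,763.845525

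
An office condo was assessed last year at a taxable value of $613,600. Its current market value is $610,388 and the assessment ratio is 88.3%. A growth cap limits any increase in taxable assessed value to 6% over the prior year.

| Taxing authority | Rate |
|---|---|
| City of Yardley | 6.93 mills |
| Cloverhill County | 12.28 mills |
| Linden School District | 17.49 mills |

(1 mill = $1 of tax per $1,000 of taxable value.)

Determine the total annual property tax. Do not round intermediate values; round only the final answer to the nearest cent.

Uncapped assessed value = $610,388 × 0.883 = $538,972.604
Cap limit = $613,600 × 1.06 = $650,416
Taxable assessed value = min($538,972.604, $650,416) = $538,972.604 (cap does not bind)
City of Yardley: $538,972.604 × 0.00693 = $3,735.08014572
Cloverhill County: $538,972.604 × 0.01228 = $6,618.58357712
Linden School District: $538,972.604 × 0.01749 = $9,426.63084396
Total = $19,780.2945668

$19,780.29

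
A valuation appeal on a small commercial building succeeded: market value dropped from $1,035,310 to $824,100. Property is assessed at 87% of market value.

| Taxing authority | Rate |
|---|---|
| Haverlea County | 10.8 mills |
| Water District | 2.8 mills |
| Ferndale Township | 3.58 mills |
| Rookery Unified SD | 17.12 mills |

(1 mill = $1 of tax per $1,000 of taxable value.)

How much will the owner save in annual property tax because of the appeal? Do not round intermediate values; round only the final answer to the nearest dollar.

$6,303

Old assessed value = $1,035,310 × 0.87 = $900,719.7
New assessed value = $824,100 × 0.87 = $716,967
Combined rate = 0.0108 + 0.0028 + 0.00358 + 0.01712 = 0.0343
Old tax = $900,719.7 × 0.0343 = $30,894.68571
New tax = $716,967 × 0.0343 = $24,591.9681
Reduction = $30,894.68571 − $24,591.9681 = $6,302.71761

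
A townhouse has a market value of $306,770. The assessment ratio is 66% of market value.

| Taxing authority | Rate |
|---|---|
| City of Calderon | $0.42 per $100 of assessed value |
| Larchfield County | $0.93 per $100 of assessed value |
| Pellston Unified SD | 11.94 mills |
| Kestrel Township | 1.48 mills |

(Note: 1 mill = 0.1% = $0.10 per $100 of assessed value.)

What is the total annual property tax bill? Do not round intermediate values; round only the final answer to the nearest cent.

Assessed value = $306,770 × 0.66 = $202,468.2
City of Calderon: $202,468.2 × 0.0042 = $850.36644
Larchfield County: $202,468.2 × 0.0093 = $1,882.95426
Pellston Unified SD: $202,468.2 × 0.01194 = $2,417.470308
Kestrel Township: $202,468.2 × 0.00148 = $299.652936
Total = $5,450.443944

$5,450.44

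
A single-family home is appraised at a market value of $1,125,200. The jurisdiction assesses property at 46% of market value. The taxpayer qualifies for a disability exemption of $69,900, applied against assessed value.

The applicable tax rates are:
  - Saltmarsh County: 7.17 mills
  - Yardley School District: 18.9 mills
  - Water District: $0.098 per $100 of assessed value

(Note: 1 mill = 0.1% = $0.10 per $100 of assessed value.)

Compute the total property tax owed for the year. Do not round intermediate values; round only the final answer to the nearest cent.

$12,110.07

Assessed value = $1,125,200 × 0.46 = $517,592
Taxable value = $517,592 − $69,900 = $447,692
Saltmarsh County: $447,692 × 0.00717 = $3,209.95164
Yardley School District: $447,692 × 0.0189 = $8,461.3788
Water District: $447,692 × 0.00098 = $438.73816
Total = $12,110.0686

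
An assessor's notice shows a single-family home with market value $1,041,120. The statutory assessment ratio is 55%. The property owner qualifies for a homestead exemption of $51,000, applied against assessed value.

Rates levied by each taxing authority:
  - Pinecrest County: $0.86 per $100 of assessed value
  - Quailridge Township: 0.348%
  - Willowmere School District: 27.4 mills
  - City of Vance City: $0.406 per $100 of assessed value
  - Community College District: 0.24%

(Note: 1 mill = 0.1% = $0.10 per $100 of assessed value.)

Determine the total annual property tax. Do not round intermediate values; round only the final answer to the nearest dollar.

Assessed value = $1,041,120 × 0.55 = $572,616
Taxable value = $572,616 − $51,000 = $521,616
Pinecrest County: $521,616 × 0.0086 = $4,485.8976
Quailridge Township: $521,616 × 0.00348 = $1,815.22368
Willowmere School District: $521,616 × 0.0274 = $14,292.2784
City of Vance City: $521,616 × 0.00406 = $2,117.76096
Community College District: $521,616 × 0.0024 = $1,251.8784
Total = $23,963.03904

$23,963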